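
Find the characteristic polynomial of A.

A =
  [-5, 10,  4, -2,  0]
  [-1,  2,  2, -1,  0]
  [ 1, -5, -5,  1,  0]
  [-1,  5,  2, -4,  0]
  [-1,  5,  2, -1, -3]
x^5 + 15*x^4 + 90*x^3 + 270*x^2 + 405*x + 243

Expanding det(x·I − A) (e.g. by cofactor expansion or by noting that A is similar to its Jordan form J, which has the same characteristic polynomial as A) gives
  χ_A(x) = x^5 + 15*x^4 + 90*x^3 + 270*x^2 + 405*x + 243
which factors as (x + 3)^5. The eigenvalues (with algebraic multiplicities) are λ = -3 with multiplicity 5.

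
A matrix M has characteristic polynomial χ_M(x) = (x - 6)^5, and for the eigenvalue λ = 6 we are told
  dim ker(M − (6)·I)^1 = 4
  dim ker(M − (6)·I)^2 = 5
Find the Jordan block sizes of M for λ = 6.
Block sizes for λ = 6: [2, 1, 1, 1]

From the dimensions of kernels of powers, the number of Jordan blocks of size at least j is d_j − d_{j−1} where d_j = dim ker(N^j) (with d_0 = 0). Computing the differences gives [4, 1].
The number of blocks of size exactly k is (#blocks of size ≥ k) − (#blocks of size ≥ k + 1), so the partition is: 3 block(s) of size 1, 1 block(s) of size 2.
In nonincreasing order the block sizes are [2, 1, 1, 1].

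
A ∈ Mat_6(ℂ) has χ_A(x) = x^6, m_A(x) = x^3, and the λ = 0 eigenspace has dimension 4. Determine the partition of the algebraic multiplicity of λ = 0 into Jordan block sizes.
Block sizes for λ = 0: [3, 1, 1, 1]

Step 1 — from the characteristic polynomial, algebraic multiplicity of λ = 0 is 6. From dim ker(A − (0)·I) = 4, there are exactly 4 Jordan blocks for λ = 0.
Step 2 — from the minimal polynomial, the factor (x − 0)^3 tells us the largest block for λ = 0 has size 3.
Step 3 — with total size 6, 4 blocks, and largest block 3, the block sizes (in nonincreasing order) are [3, 1, 1, 1].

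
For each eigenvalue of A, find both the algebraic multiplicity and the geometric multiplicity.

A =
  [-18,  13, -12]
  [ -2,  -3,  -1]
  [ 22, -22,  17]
λ = -5: alg = 2, geom = 1; λ = 6: alg = 1, geom = 1

Step 1 — factor the characteristic polynomial to read off the algebraic multiplicities:
  χ_A(x) = (x - 6)*(x + 5)^2

Step 2 — compute geometric multiplicities via the rank-nullity identity g(λ) = n − rank(A − λI):
  rank(A − (-5)·I) = 2, so dim ker(A − (-5)·I) = n − 2 = 1
  rank(A − (6)·I) = 2, so dim ker(A − (6)·I) = n − 2 = 1

Summary:
  λ = -5: algebraic multiplicity = 2, geometric multiplicity = 1
  λ = 6: algebraic multiplicity = 1, geometric multiplicity = 1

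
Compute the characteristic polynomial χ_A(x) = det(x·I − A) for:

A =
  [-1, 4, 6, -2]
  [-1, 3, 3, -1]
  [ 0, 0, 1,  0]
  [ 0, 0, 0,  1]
x^4 - 4*x^3 + 6*x^2 - 4*x + 1

Expanding det(x·I − A) (e.g. by cofactor expansion or by noting that A is similar to its Jordan form J, which has the same characteristic polynomial as A) gives
  χ_A(x) = x^4 - 4*x^3 + 6*x^2 - 4*x + 1
which factors as (x - 1)^4. The eigenvalues (with algebraic multiplicities) are λ = 1 with multiplicity 4.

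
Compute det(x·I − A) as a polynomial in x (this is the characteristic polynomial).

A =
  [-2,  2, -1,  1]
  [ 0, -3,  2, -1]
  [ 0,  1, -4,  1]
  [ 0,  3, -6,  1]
x^4 + 8*x^3 + 24*x^2 + 32*x + 16

Expanding det(x·I − A) (e.g. by cofactor expansion or by noting that A is similar to its Jordan form J, which has the same characteristic polynomial as A) gives
  χ_A(x) = x^4 + 8*x^3 + 24*x^2 + 32*x + 16
which factors as (x + 2)^4. The eigenvalues (with algebraic multiplicities) are λ = -2 with multiplicity 4.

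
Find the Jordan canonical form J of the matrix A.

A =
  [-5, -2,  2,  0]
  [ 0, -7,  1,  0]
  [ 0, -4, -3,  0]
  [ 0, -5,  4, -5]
J_3(-5) ⊕ J_1(-5)

The characteristic polynomial is
  det(x·I − A) = x^4 + 20*x^3 + 150*x^2 + 500*x + 625 = (x + 5)^4

Eigenvalues and multiplicities (the geometric multiplicity of λ is n − rank(A − λI), which equals the number of Jordan blocks for λ):
  λ = -5: algebraic multiplicity = 4, geometric multiplicity = 2

Determining the block sizes for each eigenvalue:
  λ = -5: with am = 4 and gm = 2, the partition is not yet determined (e.g. several partitions of 4 into 2 parts exist). Let N = A − (-5)·I. Computing rank(N^1) = 2, rank(N^2) = 1, rank(N^3) = 0; the number of blocks of size ≥ j is rank(N^{j−1}) − rank(N^j), giving [2, 1, 1]. So we have 1 block(s) of size 3, 1 block(s) of size 1 → block sizes [3, 1]

Assembling the blocks gives a Jordan form
J =
  [-5,  1,  0,  0]
  [ 0, -5,  1,  0]
  [ 0,  0, -5,  0]
  [ 0,  0,  0, -5]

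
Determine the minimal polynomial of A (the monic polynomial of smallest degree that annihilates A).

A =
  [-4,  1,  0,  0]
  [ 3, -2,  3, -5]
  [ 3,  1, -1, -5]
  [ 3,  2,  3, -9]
x^3 + 12*x^2 + 48*x + 64

The characteristic polynomial is χ_A(x) = (x + 4)^4, so the eigenvalues are known. The minimal polynomial is
  m_A(x) = Π_λ (x − λ)^{k_λ}
where k_λ is the size of the *largest* Jordan block for λ (equivalently, the smallest k with (A − λI)^k v = 0 for every generalised eigenvector v of λ).

  λ = -4: largest Jordan block has size 3, contributing (x + 4)^3

So m_A(x) = (x + 4)^3 = x^3 + 12*x^2 + 48*x + 64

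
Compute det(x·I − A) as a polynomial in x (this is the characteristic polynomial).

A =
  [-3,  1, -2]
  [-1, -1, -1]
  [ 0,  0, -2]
x^3 + 6*x^2 + 12*x + 8

Expanding det(x·I − A) (e.g. by cofactor expansion or by noting that A is similar to its Jordan form J, which has the same characteristic polynomial as A) gives
  χ_A(x) = x^3 + 6*x^2 + 12*x + 8
which factors as (x + 2)^3. The eigenvalues (with algebraic multiplicities) are λ = -2 with multiplicity 3.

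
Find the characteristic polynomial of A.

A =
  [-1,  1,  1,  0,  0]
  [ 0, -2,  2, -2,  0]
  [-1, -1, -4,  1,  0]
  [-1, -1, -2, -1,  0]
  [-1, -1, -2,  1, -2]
x^5 + 10*x^4 + 40*x^3 + 80*x^2 + 80*x + 32

Expanding det(x·I − A) (e.g. by cofactor expansion or by noting that A is similar to its Jordan form J, which has the same characteristic polynomial as A) gives
  χ_A(x) = x^5 + 10*x^4 + 40*x^3 + 80*x^2 + 80*x + 32
which factors as (x + 2)^5. The eigenvalues (with algebraic multiplicities) are λ = -2 with multiplicity 5.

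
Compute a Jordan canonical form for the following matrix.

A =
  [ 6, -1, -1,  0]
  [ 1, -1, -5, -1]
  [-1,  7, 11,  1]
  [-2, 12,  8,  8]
J_3(6) ⊕ J_1(6)

The characteristic polynomial is
  det(x·I − A) = x^4 - 24*x^3 + 216*x^2 - 864*x + 1296 = (x - 6)^4

Eigenvalues and multiplicities (the geometric multiplicity of λ is n − rank(A − λI), which equals the number of Jordan blocks for λ):
  λ = 6: algebraic multiplicity = 4, geometric multiplicity = 2

Determining the block sizes for each eigenvalue:
  λ = 6: with am = 4 and gm = 2, the partition is not yet determined (e.g. several partitions of 4 into 2 parts exist). Let N = A − (6)·I. Computing rank(N^1) = 2, rank(N^2) = 1, rank(N^3) = 0; the number of blocks of size ≥ j is rank(N^{j−1}) − rank(N^j), giving [2, 1, 1]. So we have 1 block(s) of size 3, 1 block(s) of size 1 → block sizes [3, 1]

Assembling the blocks gives a Jordan form
J =
  [6, 1, 0, 0]
  [0, 6, 1, 0]
  [0, 0, 6, 0]
  [0, 0, 0, 6]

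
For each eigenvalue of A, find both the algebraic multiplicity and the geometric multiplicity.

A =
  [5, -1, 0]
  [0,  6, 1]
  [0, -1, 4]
λ = 5: alg = 3, geom = 1

Step 1 — factor the characteristic polynomial to read off the algebraic multiplicities:
  χ_A(x) = (x - 5)^3

Step 2 — compute geometric multiplicities via the rank-nullity identity g(λ) = n − rank(A − λI):
  rank(A − (5)·I) = 2, so dim ker(A − (5)·I) = n − 2 = 1

Summary:
  λ = 5: algebraic multiplicity = 3, geometric multiplicity = 1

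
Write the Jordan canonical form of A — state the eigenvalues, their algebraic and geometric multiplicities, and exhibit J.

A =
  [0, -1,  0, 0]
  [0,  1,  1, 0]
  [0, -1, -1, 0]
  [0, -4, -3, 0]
J_3(0) ⊕ J_1(0)

The characteristic polynomial is
  det(x·I − A) = x^4

Eigenvalues and multiplicities (the geometric multiplicity of λ is n − rank(A − λI), which equals the number of Jordan blocks for λ):
  λ = 0: algebraic multiplicity = 4, geometric multiplicity = 2

Determining the block sizes for each eigenvalue:
  λ = 0: with am = 4 and gm = 2, the partition is not yet determined (e.g. several partitions of 4 into 2 parts exist). Let N = A − (0)·I. Computing rank(N^1) = 2, rank(N^2) = 1, rank(N^3) = 0; the number of blocks of size ≥ j is rank(N^{j−1}) − rank(N^j), giving [2, 1, 1]. So we have 1 block(s) of size 3, 1 block(s) of size 1 → block sizes [3, 1]

Assembling the blocks gives a Jordan form
J =
  [0, 1, 0, 0]
  [0, 0, 1, 0]
  [0, 0, 0, 0]
  [0, 0, 0, 0]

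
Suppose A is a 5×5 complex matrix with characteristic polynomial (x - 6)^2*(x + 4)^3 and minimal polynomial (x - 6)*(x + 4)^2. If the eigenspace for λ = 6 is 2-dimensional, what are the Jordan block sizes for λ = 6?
Block sizes for λ = 6: [1, 1]

Step 1 — from the characteristic polynomial, algebraic multiplicity of λ = 6 is 2. From dim ker(A − (6)·I) = 2, there are exactly 2 Jordan blocks for λ = 6.
Step 2 — from the minimal polynomial, the factor (x − 6) tells us the largest block for λ = 6 has size 1.
Step 3 — with total size 2, 2 blocks, and largest block 1, the block sizes (in nonincreasing order) are [1, 1].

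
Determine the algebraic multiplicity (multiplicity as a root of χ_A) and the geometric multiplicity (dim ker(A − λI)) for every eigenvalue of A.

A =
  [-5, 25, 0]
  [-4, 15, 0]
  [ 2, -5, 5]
λ = 5: alg = 3, geom = 2

Step 1 — factor the characteristic polynomial to read off the algebraic multiplicities:
  χ_A(x) = (x - 5)^3

Step 2 — compute geometric multiplicities via the rank-nullity identity g(λ) = n − rank(A − λI):
  rank(A − (5)·I) = 1, so dim ker(A − (5)·I) = n − 1 = 2

Summary:
  λ = 5: algebraic multiplicity = 3, geometric multiplicity = 2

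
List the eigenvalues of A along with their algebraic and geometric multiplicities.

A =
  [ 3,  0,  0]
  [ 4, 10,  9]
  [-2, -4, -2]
λ = 3: alg = 1, geom = 1; λ = 4: alg = 2, geom = 1

Step 1 — factor the characteristic polynomial to read off the algebraic multiplicities:
  χ_A(x) = (x - 4)^2*(x - 3)

Step 2 — compute geometric multiplicities via the rank-nullity identity g(λ) = n − rank(A − λI):
  rank(A − (3)·I) = 2, so dim ker(A − (3)·I) = n − 2 = 1
  rank(A − (4)·I) = 2, so dim ker(A − (4)·I) = n − 2 = 1

Summary:
  λ = 3: algebraic multiplicity = 1, geometric multiplicity = 1
  λ = 4: algebraic multiplicity = 2, geometric multiplicity = 1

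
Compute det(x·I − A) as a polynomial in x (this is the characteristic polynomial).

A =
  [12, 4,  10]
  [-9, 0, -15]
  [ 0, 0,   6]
x^3 - 18*x^2 + 108*x - 216

Expanding det(x·I − A) (e.g. by cofactor expansion or by noting that A is similar to its Jordan form J, which has the same characteristic polynomial as A) gives
  χ_A(x) = x^3 - 18*x^2 + 108*x - 216
which factors as (x - 6)^3. The eigenvalues (with algebraic multiplicities) are λ = 6 with multiplicity 3.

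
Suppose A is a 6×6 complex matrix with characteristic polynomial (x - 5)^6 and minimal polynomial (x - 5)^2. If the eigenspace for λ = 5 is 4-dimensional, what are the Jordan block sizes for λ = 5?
Block sizes for λ = 5: [2, 2, 1, 1]

Step 1 — from the characteristic polynomial, algebraic multiplicity of λ = 5 is 6. From dim ker(A − (5)·I) = 4, there are exactly 4 Jordan blocks for λ = 5.
Step 2 — from the minimal polynomial, the factor (x − 5)^2 tells us the largest block for λ = 5 has size 2.
Step 3 — with total size 6, 4 blocks, and largest block 2, the block sizes (in nonincreasing order) are [2, 2, 1, 1].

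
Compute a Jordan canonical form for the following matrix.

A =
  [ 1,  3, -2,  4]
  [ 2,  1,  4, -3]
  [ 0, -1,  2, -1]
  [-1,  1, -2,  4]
J_3(2) ⊕ J_1(2)

The characteristic polynomial is
  det(x·I − A) = x^4 - 8*x^3 + 24*x^2 - 32*x + 16 = (x - 2)^4

Eigenvalues and multiplicities (the geometric multiplicity of λ is n − rank(A − λI), which equals the number of Jordan blocks for λ):
  λ = 2: algebraic multiplicity = 4, geometric multiplicity = 2

Determining the block sizes for each eigenvalue:
  λ = 2: with am = 4 and gm = 2, the partition is not yet determined (e.g. several partitions of 4 into 2 parts exist). Let N = A − (2)·I. Computing rank(N^1) = 2, rank(N^2) = 1, rank(N^3) = 0; the number of blocks of size ≥ j is rank(N^{j−1}) − rank(N^j), giving [2, 1, 1]. So we have 1 block(s) of size 3, 1 block(s) of size 1 → block sizes [3, 1]

Assembling the blocks gives a Jordan form
J =
  [2, 1, 0, 0]
  [0, 2, 1, 0]
  [0, 0, 2, 0]
  [0, 0, 0, 2]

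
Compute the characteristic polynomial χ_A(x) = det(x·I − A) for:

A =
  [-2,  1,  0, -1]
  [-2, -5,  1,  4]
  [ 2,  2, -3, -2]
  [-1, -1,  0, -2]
x^4 + 12*x^3 + 54*x^2 + 108*x + 81

Expanding det(x·I − A) (e.g. by cofactor expansion or by noting that A is similar to its Jordan form J, which has the same characteristic polynomial as A) gives
  χ_A(x) = x^4 + 12*x^3 + 54*x^2 + 108*x + 81
which factors as (x + 3)^4. The eigenvalues (with algebraic multiplicities) are λ = -3 with multiplicity 4.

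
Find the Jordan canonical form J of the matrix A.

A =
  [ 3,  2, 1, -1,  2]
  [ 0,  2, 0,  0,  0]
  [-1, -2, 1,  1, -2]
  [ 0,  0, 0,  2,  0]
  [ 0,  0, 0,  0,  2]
J_2(2) ⊕ J_1(2) ⊕ J_1(2) ⊕ J_1(2)

The characteristic polynomial is
  det(x·I − A) = x^5 - 10*x^4 + 40*x^3 - 80*x^2 + 80*x - 32 = (x - 2)^5

Eigenvalues and multiplicities (the geometric multiplicity of λ is n − rank(A − λI), which equals the number of Jordan blocks for λ):
  λ = 2: algebraic multiplicity = 5, geometric multiplicity = 4

Determining the block sizes for each eigenvalue:
  λ = 2: 4 blocks summing to 5 forces exactly one block of size 2 and the rest size 1 → block sizes [2, 1, 1, 1]

Assembling the blocks gives a Jordan form
J =
  [2, 1, 0, 0, 0]
  [0, 2, 0, 0, 0]
  [0, 0, 2, 0, 0]
  [0, 0, 0, 2, 0]
  [0, 0, 0, 0, 2]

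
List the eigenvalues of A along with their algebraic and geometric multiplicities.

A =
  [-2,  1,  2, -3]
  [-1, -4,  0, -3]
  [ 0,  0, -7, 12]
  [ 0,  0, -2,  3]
λ = -3: alg = 3, geom = 2; λ = -1: alg = 1, geom = 1

Step 1 — factor the characteristic polynomial to read off the algebraic multiplicities:
  χ_A(x) = (x + 1)*(x + 3)^3

Step 2 — compute geometric multiplicities via the rank-nullity identity g(λ) = n − rank(A − λI):
  rank(A − (-3)·I) = 2, so dim ker(A − (-3)·I) = n − 2 = 2
  rank(A − (-1)·I) = 3, so dim ker(A − (-1)·I) = n − 3 = 1

Summary:
  λ = -3: algebraic multiplicity = 3, geometric multiplicity = 2
  λ = -1: algebraic multiplicity = 1, geometric multiplicity = 1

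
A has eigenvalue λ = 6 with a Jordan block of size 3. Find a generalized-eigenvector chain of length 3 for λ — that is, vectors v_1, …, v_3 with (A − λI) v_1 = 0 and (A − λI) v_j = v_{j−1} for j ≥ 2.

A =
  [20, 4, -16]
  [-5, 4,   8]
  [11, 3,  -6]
A Jordan chain for λ = 6 of length 3:
v_1 = (0, 28, 7)ᵀ
v_2 = (14, -5, 11)ᵀ
v_3 = (1, 0, 0)ᵀ

Let N = A − (6)·I. We want v_3 with N^3 v_3 = 0 but N^2 v_3 ≠ 0; then v_{j-1} := N · v_j for j = 3, …, 2.

Pick v_3 = (1, 0, 0)ᵀ.
Then v_2 = N · v_3 = (14, -5, 11)ᵀ.
Then v_1 = N · v_2 = (0, 28, 7)ᵀ.

Sanity check: (A − (6)·I) v_1 = (0, 0, 0)ᵀ = 0. ✓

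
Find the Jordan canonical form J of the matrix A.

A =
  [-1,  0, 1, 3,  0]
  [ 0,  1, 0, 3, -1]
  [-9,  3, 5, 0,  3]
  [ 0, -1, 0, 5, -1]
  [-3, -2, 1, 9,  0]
J_3(2) ⊕ J_1(2) ⊕ J_1(2)

The characteristic polynomial is
  det(x·I − A) = x^5 - 10*x^4 + 40*x^3 - 80*x^2 + 80*x - 32 = (x - 2)^5

Eigenvalues and multiplicities (the geometric multiplicity of λ is n − rank(A − λI), which equals the number of Jordan blocks for λ):
  λ = 2: algebraic multiplicity = 5, geometric multiplicity = 3

Determining the block sizes for each eigenvalue:
  λ = 2: with am = 5 and gm = 3, the partition is not yet determined (e.g. several partitions of 5 into 3 parts exist). Let N = A − (2)·I. Computing rank(N^1) = 2, rank(N^2) = 1, rank(N^3) = 0; the number of blocks of size ≥ j is rank(N^{j−1}) − rank(N^j), giving [3, 1, 1]. So we have 1 block(s) of size 3, 2 block(s) of size 1 → block sizes [3, 1, 1]

Assembling the blocks gives a Jordan form
J =
  [2, 1, 0, 0, 0]
  [0, 2, 1, 0, 0]
  [0, 0, 2, 0, 0]
  [0, 0, 0, 2, 0]
  [0, 0, 0, 0, 2]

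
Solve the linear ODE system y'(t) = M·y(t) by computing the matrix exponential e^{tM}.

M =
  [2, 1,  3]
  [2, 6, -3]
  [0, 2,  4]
e^{tM} =
  [3*t^2*exp(4*t) - 2*t*exp(4*t) + exp(4*t), 3*t^2*exp(4*t) + t*exp(4*t), -9*t^2*exp(4*t)/2 + 3*t*exp(4*t)]
  [2*t*exp(4*t), 2*t*exp(4*t) + exp(4*t), -3*t*exp(4*t)]
  [2*t^2*exp(4*t), 2*t^2*exp(4*t) + 2*t*exp(4*t), -3*t^2*exp(4*t) + exp(4*t)]

Strategy: write M = P · J · P⁻¹ where J is a Jordan canonical form, so e^{tM} = P · e^{tJ} · P⁻¹, and e^{tJ} can be computed block-by-block.

M has Jordan form
J =
  [4, 1, 0]
  [0, 4, 1]
  [0, 0, 4]
(up to reordering of blocks).

Per-block formulas:
  For a 3×3 Jordan block J_3(4): exp(t · J_3(4)) = e^(4t)·(I + t·N + (t^2/2)·N^2), where N is the 3×3 nilpotent shift.

After assembling e^{tJ} and conjugating by P, we get:

e^{tM} =
  [3*t^2*exp(4*t) - 2*t*exp(4*t) + exp(4*t), 3*t^2*exp(4*t) + t*exp(4*t), -9*t^2*exp(4*t)/2 + 3*t*exp(4*t)]
  [2*t*exp(4*t), 2*t*exp(4*t) + exp(4*t), -3*t*exp(4*t)]
  [2*t^2*exp(4*t), 2*t^2*exp(4*t) + 2*t*exp(4*t), -3*t^2*exp(4*t) + exp(4*t)]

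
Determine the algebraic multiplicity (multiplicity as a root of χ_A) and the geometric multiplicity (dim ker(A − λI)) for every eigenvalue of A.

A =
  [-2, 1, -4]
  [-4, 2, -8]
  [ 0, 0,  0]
λ = 0: alg = 3, geom = 2

Step 1 — factor the characteristic polynomial to read off the algebraic multiplicities:
  χ_A(x) = x^3

Step 2 — compute geometric multiplicities via the rank-nullity identity g(λ) = n − rank(A − λI):
  rank(A − (0)·I) = 1, so dim ker(A − (0)·I) = n − 1 = 2

Summary:
  λ = 0: algebraic multiplicity = 3, geometric multiplicity = 2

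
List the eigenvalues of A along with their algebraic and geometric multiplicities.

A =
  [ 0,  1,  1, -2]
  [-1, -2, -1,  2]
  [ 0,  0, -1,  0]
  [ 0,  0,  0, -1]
λ = -1: alg = 4, geom = 3

Step 1 — factor the characteristic polynomial to read off the algebraic multiplicities:
  χ_A(x) = (x + 1)^4

Step 2 — compute geometric multiplicities via the rank-nullity identity g(λ) = n − rank(A − λI):
  rank(A − (-1)·I) = 1, so dim ker(A − (-1)·I) = n − 1 = 3

Summary:
  λ = -1: algebraic multiplicity = 4, geometric multiplicity = 3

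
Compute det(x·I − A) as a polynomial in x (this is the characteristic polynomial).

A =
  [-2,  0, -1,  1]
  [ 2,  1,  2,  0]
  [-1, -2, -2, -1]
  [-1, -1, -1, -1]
x^4 + 4*x^3 + 6*x^2 + 4*x + 1

Expanding det(x·I − A) (e.g. by cofactor expansion or by noting that A is similar to its Jordan form J, which has the same characteristic polynomial as A) gives
  χ_A(x) = x^4 + 4*x^3 + 6*x^2 + 4*x + 1
which factors as (x + 1)^4. The eigenvalues (with algebraic multiplicities) are λ = -1 with multiplicity 4.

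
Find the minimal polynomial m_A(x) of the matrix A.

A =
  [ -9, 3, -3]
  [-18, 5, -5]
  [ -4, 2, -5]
x^3 + 9*x^2 + 27*x + 27

The characteristic polynomial is χ_A(x) = (x + 3)^3, so the eigenvalues are known. The minimal polynomial is
  m_A(x) = Π_λ (x − λ)^{k_λ}
where k_λ is the size of the *largest* Jordan block for λ (equivalently, the smallest k with (A − λI)^k v = 0 for every generalised eigenvector v of λ).

  λ = -3: largest Jordan block has size 3, contributing (x + 3)^3

So m_A(x) = (x + 3)^3 = x^3 + 9*x^2 + 27*x + 27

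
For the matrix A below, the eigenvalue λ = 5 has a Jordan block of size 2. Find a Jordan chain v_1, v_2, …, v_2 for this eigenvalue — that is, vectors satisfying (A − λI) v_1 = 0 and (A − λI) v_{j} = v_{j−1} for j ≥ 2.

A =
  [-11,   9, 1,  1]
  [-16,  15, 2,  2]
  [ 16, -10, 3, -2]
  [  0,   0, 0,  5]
A Jordan chain for λ = 5 of length 2:
v_1 = (2, 4, -4, 0)ᵀ
v_2 = (1, 2, 0, 0)ᵀ

Let N = A − (5)·I. We want v_2 with N^2 v_2 = 0 but N^1 v_2 ≠ 0; then v_{j-1} := N · v_j for j = 2, …, 2.

Pick v_2 = (1, 2, 0, 0)ᵀ.
Then v_1 = N · v_2 = (2, 4, -4, 0)ᵀ.

Sanity check: (A − (5)·I) v_1 = (0, 0, 0, 0)ᵀ = 0. ✓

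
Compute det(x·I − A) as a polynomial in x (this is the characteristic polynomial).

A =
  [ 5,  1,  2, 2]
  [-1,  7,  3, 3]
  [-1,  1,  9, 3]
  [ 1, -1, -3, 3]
x^4 - 24*x^3 + 216*x^2 - 864*x + 1296

Expanding det(x·I − A) (e.g. by cofactor expansion or by noting that A is similar to its Jordan form J, which has the same characteristic polynomial as A) gives
  χ_A(x) = x^4 - 24*x^3 + 216*x^2 - 864*x + 1296
which factors as (x - 6)^4. The eigenvalues (with algebraic multiplicities) are λ = 6 with multiplicity 4.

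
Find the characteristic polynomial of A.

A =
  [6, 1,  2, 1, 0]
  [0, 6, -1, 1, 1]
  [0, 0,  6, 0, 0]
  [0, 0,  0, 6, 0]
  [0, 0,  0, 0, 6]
x^5 - 30*x^4 + 360*x^3 - 2160*x^2 + 6480*x - 7776

Expanding det(x·I − A) (e.g. by cofactor expansion or by noting that A is similar to its Jordan form J, which has the same characteristic polynomial as A) gives
  χ_A(x) = x^5 - 30*x^4 + 360*x^3 - 2160*x^2 + 6480*x - 7776
which factors as (x - 6)^5. The eigenvalues (with algebraic multiplicities) are λ = 6 with multiplicity 5.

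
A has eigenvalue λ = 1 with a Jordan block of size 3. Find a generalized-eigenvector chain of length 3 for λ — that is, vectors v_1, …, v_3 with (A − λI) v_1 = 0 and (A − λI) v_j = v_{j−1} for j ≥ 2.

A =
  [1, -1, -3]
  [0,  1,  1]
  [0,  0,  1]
A Jordan chain for λ = 1 of length 3:
v_1 = (-1, 0, 0)ᵀ
v_2 = (-3, 1, 0)ᵀ
v_3 = (0, 0, 1)ᵀ

Let N = A − (1)·I. We want v_3 with N^3 v_3 = 0 but N^2 v_3 ≠ 0; then v_{j-1} := N · v_j for j = 3, …, 2.

Pick v_3 = (0, 0, 1)ᵀ.
Then v_2 = N · v_3 = (-3, 1, 0)ᵀ.
Then v_1 = N · v_2 = (-1, 0, 0)ᵀ.

Sanity check: (A − (1)·I) v_1 = (0, 0, 0)ᵀ = 0. ✓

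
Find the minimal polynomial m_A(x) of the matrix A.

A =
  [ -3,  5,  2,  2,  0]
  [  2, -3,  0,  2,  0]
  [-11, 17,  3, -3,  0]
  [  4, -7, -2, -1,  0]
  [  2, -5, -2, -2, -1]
x^2 + 2*x + 1

The characteristic polynomial is χ_A(x) = (x + 1)^5, so the eigenvalues are known. The minimal polynomial is
  m_A(x) = Π_λ (x − λ)^{k_λ}
where k_λ is the size of the *largest* Jordan block for λ (equivalently, the smallest k with (A − λI)^k v = 0 for every generalised eigenvector v of λ).

  λ = -1: largest Jordan block has size 2, contributing (x + 1)^2

So m_A(x) = (x + 1)^2 = x^2 + 2*x + 1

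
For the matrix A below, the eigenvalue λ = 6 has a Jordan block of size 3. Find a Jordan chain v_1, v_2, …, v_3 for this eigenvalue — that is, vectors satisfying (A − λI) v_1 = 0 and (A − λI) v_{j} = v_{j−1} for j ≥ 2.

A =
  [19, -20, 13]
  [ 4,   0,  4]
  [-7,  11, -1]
A Jordan chain for λ = 6 of length 3:
v_1 = (-2, 0, 2)ᵀ
v_2 = (13, 4, -7)ᵀ
v_3 = (1, 0, 0)ᵀ

Let N = A − (6)·I. We want v_3 with N^3 v_3 = 0 but N^2 v_3 ≠ 0; then v_{j-1} := N · v_j for j = 3, …, 2.

Pick v_3 = (1, 0, 0)ᵀ.
Then v_2 = N · v_3 = (13, 4, -7)ᵀ.
Then v_1 = N · v_2 = (-2, 0, 2)ᵀ.

Sanity check: (A − (6)·I) v_1 = (0, 0, 0)ᵀ = 0. ✓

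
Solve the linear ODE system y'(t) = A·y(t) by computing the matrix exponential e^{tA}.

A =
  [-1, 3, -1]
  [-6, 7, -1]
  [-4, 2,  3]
e^{tA} =
  [t^2*exp(3*t) - 4*t*exp(3*t) + exp(3*t), -t^2*exp(3*t) + 3*t*exp(3*t), t^2*exp(3*t)/2 - t*exp(3*t)]
  [2*t^2*exp(3*t) - 6*t*exp(3*t), -2*t^2*exp(3*t) + 4*t*exp(3*t) + exp(3*t), t^2*exp(3*t) - t*exp(3*t)]
  [2*t^2*exp(3*t) - 4*t*exp(3*t), -2*t^2*exp(3*t) + 2*t*exp(3*t), t^2*exp(3*t) + exp(3*t)]

Strategy: write A = P · J · P⁻¹ where J is a Jordan canonical form, so e^{tA} = P · e^{tJ} · P⁻¹, and e^{tJ} can be computed block-by-block.

A has Jordan form
J =
  [3, 1, 0]
  [0, 3, 1]
  [0, 0, 3]
(up to reordering of blocks).

Per-block formulas:
  For a 3×3 Jordan block J_3(3): exp(t · J_3(3)) = e^(3t)·(I + t·N + (t^2/2)·N^2), where N is the 3×3 nilpotent shift.

After assembling e^{tJ} and conjugating by P, we get:

e^{tA} =
  [t^2*exp(3*t) - 4*t*exp(3*t) + exp(3*t), -t^2*exp(3*t) + 3*t*exp(3*t), t^2*exp(3*t)/2 - t*exp(3*t)]
  [2*t^2*exp(3*t) - 6*t*exp(3*t), -2*t^2*exp(3*t) + 4*t*exp(3*t) + exp(3*t), t^2*exp(3*t) - t*exp(3*t)]
  [2*t^2*exp(3*t) - 4*t*exp(3*t), -2*t^2*exp(3*t) + 2*t*exp(3*t), t^2*exp(3*t) + exp(3*t)]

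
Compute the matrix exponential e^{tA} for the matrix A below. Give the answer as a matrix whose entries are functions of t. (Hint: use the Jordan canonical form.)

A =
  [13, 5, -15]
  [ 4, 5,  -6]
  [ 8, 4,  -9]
e^{tA} =
  [10*t*exp(3*t) + exp(3*t), 5*t*exp(3*t), -15*t*exp(3*t)]
  [4*t*exp(3*t), 2*t*exp(3*t) + exp(3*t), -6*t*exp(3*t)]
  [8*t*exp(3*t), 4*t*exp(3*t), -12*t*exp(3*t) + exp(3*t)]

Strategy: write A = P · J · P⁻¹ where J is a Jordan canonical form, so e^{tA} = P · e^{tJ} · P⁻¹, and e^{tJ} can be computed block-by-block.

A has Jordan form
J =
  [3, 1, 0]
  [0, 3, 0]
  [0, 0, 3]
(up to reordering of blocks).

Per-block formulas:
  For a 1×1 block at λ = 3: exp(t · [3]) = [e^(3t)].
  For a 2×2 Jordan block J_2(3): exp(t · J_2(3)) = e^(3t)·(I + t·N), where N is the 2×2 nilpotent shift.

After assembling e^{tJ} and conjugating by P, we get:

e^{tA} =
  [10*t*exp(3*t) + exp(3*t), 5*t*exp(3*t), -15*t*exp(3*t)]
  [4*t*exp(3*t), 2*t*exp(3*t) + exp(3*t), -6*t*exp(3*t)]
  [8*t*exp(3*t), 4*t*exp(3*t), -12*t*exp(3*t) + exp(3*t)]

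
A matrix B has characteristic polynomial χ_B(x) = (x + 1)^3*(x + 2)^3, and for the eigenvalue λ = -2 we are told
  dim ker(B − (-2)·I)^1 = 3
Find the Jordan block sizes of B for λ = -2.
Block sizes for λ = -2: [1, 1, 1]

From the dimensions of kernels of powers, the number of Jordan blocks of size at least j is d_j − d_{j−1} where d_j = dim ker(N^j) (with d_0 = 0). Computing the differences gives [3].
The number of blocks of size exactly k is (#blocks of size ≥ k) − (#blocks of size ≥ k + 1), so the partition is: 3 block(s) of size 1.
In nonincreasing order the block sizes are [1, 1, 1].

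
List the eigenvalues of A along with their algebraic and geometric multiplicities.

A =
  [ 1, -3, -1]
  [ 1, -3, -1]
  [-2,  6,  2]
λ = 0: alg = 3, geom = 2

Step 1 — factor the characteristic polynomial to read off the algebraic multiplicities:
  χ_A(x) = x^3

Step 2 — compute geometric multiplicities via the rank-nullity identity g(λ) = n − rank(A − λI):
  rank(A − (0)·I) = 1, so dim ker(A − (0)·I) = n − 1 = 2

Summary:
  λ = 0: algebraic multiplicity = 3, geometric multiplicity = 2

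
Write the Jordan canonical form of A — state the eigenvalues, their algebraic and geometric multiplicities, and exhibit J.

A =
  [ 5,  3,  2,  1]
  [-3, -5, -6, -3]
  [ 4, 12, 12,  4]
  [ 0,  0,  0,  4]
J_2(4) ⊕ J_1(4) ⊕ J_1(4)

The characteristic polynomial is
  det(x·I − A) = x^4 - 16*x^3 + 96*x^2 - 256*x + 256 = (x - 4)^4

Eigenvalues and multiplicities (the geometric multiplicity of λ is n − rank(A − λI), which equals the number of Jordan blocks for λ):
  λ = 4: algebraic multiplicity = 4, geometric multiplicity = 3

Determining the block sizes for each eigenvalue:
  λ = 4: 3 blocks summing to 4 forces exactly one block of size 2 and the rest size 1 → block sizes [2, 1, 1]

Assembling the blocks gives a Jordan form
J =
  [4, 1, 0, 0]
  [0, 4, 0, 0]
  [0, 0, 4, 0]
  [0, 0, 0, 4]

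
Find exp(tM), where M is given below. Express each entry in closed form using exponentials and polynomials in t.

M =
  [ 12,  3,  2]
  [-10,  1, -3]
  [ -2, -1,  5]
e^{tM} =
  [t^2*exp(6*t) + 6*t*exp(6*t) + exp(6*t), t^2*exp(6*t)/2 + 3*t*exp(6*t), t^2*exp(6*t)/2 + 2*t*exp(6*t)]
  [-2*t^2*exp(6*t) - 10*t*exp(6*t), -t^2*exp(6*t) - 5*t*exp(6*t) + exp(6*t), -t^2*exp(6*t) - 3*t*exp(6*t)]
  [-2*t*exp(6*t), -t*exp(6*t), -t*exp(6*t) + exp(6*t)]

Strategy: write M = P · J · P⁻¹ where J is a Jordan canonical form, so e^{tM} = P · e^{tJ} · P⁻¹, and e^{tJ} can be computed block-by-block.

M has Jordan form
J =
  [6, 1, 0]
  [0, 6, 1]
  [0, 0, 6]
(up to reordering of blocks).

Per-block formulas:
  For a 3×3 Jordan block J_3(6): exp(t · J_3(6)) = e^(6t)·(I + t·N + (t^2/2)·N^2), where N is the 3×3 nilpotent shift.

After assembling e^{tJ} and conjugating by P, we get:

e^{tM} =
  [t^2*exp(6*t) + 6*t*exp(6*t) + exp(6*t), t^2*exp(6*t)/2 + 3*t*exp(6*t), t^2*exp(6*t)/2 + 2*t*exp(6*t)]
  [-2*t^2*exp(6*t) - 10*t*exp(6*t), -t^2*exp(6*t) - 5*t*exp(6*t) + exp(6*t), -t^2*exp(6*t) - 3*t*exp(6*t)]
  [-2*t*exp(6*t), -t*exp(6*t), -t*exp(6*t) + exp(6*t)]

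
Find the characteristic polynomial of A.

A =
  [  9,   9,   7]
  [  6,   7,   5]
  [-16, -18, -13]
x^3 - 3*x^2 + 3*x - 1

Expanding det(x·I − A) (e.g. by cofactor expansion or by noting that A is similar to its Jordan form J, which has the same characteristic polynomial as A) gives
  χ_A(x) = x^3 - 3*x^2 + 3*x - 1
which factors as (x - 1)^3. The eigenvalues (with algebraic multiplicities) are λ = 1 with multiplicity 3.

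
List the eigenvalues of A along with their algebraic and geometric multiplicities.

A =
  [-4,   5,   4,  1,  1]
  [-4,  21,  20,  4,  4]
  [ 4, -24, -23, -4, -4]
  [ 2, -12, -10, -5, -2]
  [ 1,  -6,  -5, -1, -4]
λ = -3: alg = 5, geom = 3

Step 1 — factor the characteristic polynomial to read off the algebraic multiplicities:
  χ_A(x) = (x + 3)^5

Step 2 — compute geometric multiplicities via the rank-nullity identity g(λ) = n − rank(A − λI):
  rank(A − (-3)·I) = 2, so dim ker(A − (-3)·I) = n − 2 = 3

Summary:
  λ = -3: algebraic multiplicity = 5, geometric multiplicity = 3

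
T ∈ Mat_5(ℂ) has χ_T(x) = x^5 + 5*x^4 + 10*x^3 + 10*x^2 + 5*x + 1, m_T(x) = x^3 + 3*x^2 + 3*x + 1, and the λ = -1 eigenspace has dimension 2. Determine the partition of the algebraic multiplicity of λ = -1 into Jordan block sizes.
Block sizes for λ = -1: [3, 2]

Step 1 — from the characteristic polynomial, algebraic multiplicity of λ = -1 is 5. From dim ker(T − (-1)·I) = 2, there are exactly 2 Jordan blocks for λ = -1.
Step 2 — from the minimal polynomial, the factor (x + 1)^3 tells us the largest block for λ = -1 has size 3.
Step 3 — with total size 5, 2 blocks, and largest block 3, the block sizes (in nonincreasing order) are [3, 2].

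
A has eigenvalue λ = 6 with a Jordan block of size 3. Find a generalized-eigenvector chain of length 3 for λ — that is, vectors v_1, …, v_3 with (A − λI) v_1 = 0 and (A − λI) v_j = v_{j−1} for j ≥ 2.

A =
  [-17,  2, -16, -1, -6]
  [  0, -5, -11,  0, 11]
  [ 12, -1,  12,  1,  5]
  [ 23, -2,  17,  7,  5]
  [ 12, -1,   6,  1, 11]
A Jordan chain for λ = 6 of length 3:
v_1 = (1, 0, -1, -1, -1)ᵀ
v_2 = (-5, 0, 5, 4, 5)ᵀ
v_3 = (1, 1, -1, 0, 0)ᵀ

Let N = A − (6)·I. We want v_3 with N^3 v_3 = 0 but N^2 v_3 ≠ 0; then v_{j-1} := N · v_j for j = 3, …, 2.

Pick v_3 = (1, 1, -1, 0, 0)ᵀ.
Then v_2 = N · v_3 = (-5, 0, 5, 4, 5)ᵀ.
Then v_1 = N · v_2 = (1, 0, -1, -1, -1)ᵀ.

Sanity check: (A − (6)·I) v_1 = (0, 0, 0, 0, 0)ᵀ = 0. ✓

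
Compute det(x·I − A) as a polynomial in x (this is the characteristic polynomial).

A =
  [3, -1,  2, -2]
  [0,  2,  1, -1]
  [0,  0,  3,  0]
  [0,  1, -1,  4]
x^4 - 12*x^3 + 54*x^2 - 108*x + 81

Expanding det(x·I − A) (e.g. by cofactor expansion or by noting that A is similar to its Jordan form J, which has the same characteristic polynomial as A) gives
  χ_A(x) = x^4 - 12*x^3 + 54*x^2 - 108*x + 81
which factors as (x - 3)^4. The eigenvalues (with algebraic multiplicities) are λ = 3 with multiplicity 4.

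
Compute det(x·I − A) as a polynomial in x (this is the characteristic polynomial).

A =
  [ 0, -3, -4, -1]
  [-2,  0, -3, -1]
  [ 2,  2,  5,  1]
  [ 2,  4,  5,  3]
x^4 - 8*x^3 + 24*x^2 - 32*x + 16

Expanding det(x·I − A) (e.g. by cofactor expansion or by noting that A is similar to its Jordan form J, which has the same characteristic polynomial as A) gives
  χ_A(x) = x^4 - 8*x^3 + 24*x^2 - 32*x + 16
which factors as (x - 2)^4. The eigenvalues (with algebraic multiplicities) are λ = 2 with multiplicity 4.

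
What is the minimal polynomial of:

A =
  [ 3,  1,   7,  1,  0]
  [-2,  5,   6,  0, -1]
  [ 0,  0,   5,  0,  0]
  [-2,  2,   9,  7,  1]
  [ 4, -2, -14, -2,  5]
x^3 - 15*x^2 + 75*x - 125

The characteristic polynomial is χ_A(x) = (x - 5)^5, so the eigenvalues are known. The minimal polynomial is
  m_A(x) = Π_λ (x − λ)^{k_λ}
where k_λ is the size of the *largest* Jordan block for λ (equivalently, the smallest k with (A − λI)^k v = 0 for every generalised eigenvector v of λ).

  λ = 5: largest Jordan block has size 3, contributing (x − 5)^3

So m_A(x) = (x - 5)^3 = x^3 - 15*x^2 + 75*x - 125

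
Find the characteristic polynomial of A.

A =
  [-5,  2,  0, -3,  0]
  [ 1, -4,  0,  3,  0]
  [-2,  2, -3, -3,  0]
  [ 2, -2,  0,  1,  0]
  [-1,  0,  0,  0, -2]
x^5 + 13*x^4 + 67*x^3 + 171*x^2 + 216*x + 108

Expanding det(x·I − A) (e.g. by cofactor expansion or by noting that A is similar to its Jordan form J, which has the same characteristic polynomial as A) gives
  χ_A(x) = x^5 + 13*x^4 + 67*x^3 + 171*x^2 + 216*x + 108
which factors as (x + 2)^2*(x + 3)^3. The eigenvalues (with algebraic multiplicities) are λ = -3 with multiplicity 3, λ = -2 with multiplicity 2.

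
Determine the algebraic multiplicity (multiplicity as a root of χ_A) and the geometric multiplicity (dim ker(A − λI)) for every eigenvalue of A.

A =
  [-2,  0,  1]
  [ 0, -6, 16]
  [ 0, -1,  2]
λ = -2: alg = 3, geom = 1

Step 1 — factor the characteristic polynomial to read off the algebraic multiplicities:
  χ_A(x) = (x + 2)^3

Step 2 — compute geometric multiplicities via the rank-nullity identity g(λ) = n − rank(A − λI):
  rank(A − (-2)·I) = 2, so dim ker(A − (-2)·I) = n − 2 = 1

Summary:
  λ = -2: algebraic multiplicity = 3, geometric multiplicity = 1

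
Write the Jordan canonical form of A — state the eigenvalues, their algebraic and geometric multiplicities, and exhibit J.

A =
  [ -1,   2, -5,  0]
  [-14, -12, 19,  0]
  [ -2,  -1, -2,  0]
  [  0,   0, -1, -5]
J_3(-5) ⊕ J_1(-5)

The characteristic polynomial is
  det(x·I − A) = x^4 + 20*x^3 + 150*x^2 + 500*x + 625 = (x + 5)^4

Eigenvalues and multiplicities (the geometric multiplicity of λ is n − rank(A − λI), which equals the number of Jordan blocks for λ):
  λ = -5: algebraic multiplicity = 4, geometric multiplicity = 2

Determining the block sizes for each eigenvalue:
  λ = -5: with am = 4 and gm = 2, the partition is not yet determined (e.g. several partitions of 4 into 2 parts exist). Let N = A − (-5)·I. Computing rank(N^1) = 2, rank(N^2) = 1, rank(N^3) = 0; the number of blocks of size ≥ j is rank(N^{j−1}) − rank(N^j), giving [2, 1, 1]. So we have 1 block(s) of size 3, 1 block(s) of size 1 → block sizes [3, 1]

Assembling the blocks gives a Jordan form
J =
  [-5,  1,  0,  0]
  [ 0, -5,  1,  0]
  [ 0,  0, -5,  0]
  [ 0,  0,  0, -5]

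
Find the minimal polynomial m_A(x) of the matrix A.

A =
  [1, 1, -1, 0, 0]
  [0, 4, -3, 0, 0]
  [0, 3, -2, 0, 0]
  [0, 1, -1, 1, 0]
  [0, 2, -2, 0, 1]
x^2 - 2*x + 1

The characteristic polynomial is χ_A(x) = (x - 1)^5, so the eigenvalues are known. The minimal polynomial is
  m_A(x) = Π_λ (x − λ)^{k_λ}
where k_λ is the size of the *largest* Jordan block for λ (equivalently, the smallest k with (A − λI)^k v = 0 for every generalised eigenvector v of λ).

  λ = 1: largest Jordan block has size 2, contributing (x − 1)^2

So m_A(x) = (x - 1)^2 = x^2 - 2*x + 1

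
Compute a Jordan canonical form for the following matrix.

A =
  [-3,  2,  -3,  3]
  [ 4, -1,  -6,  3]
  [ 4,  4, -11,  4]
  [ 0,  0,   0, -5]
J_2(-5) ⊕ J_2(-5)

The characteristic polynomial is
  det(x·I − A) = x^4 + 20*x^3 + 150*x^2 + 500*x + 625 = (x + 5)^4

Eigenvalues and multiplicities (the geometric multiplicity of λ is n − rank(A − λI), which equals the number of Jordan blocks for λ):
  λ = -5: algebraic multiplicity = 4, geometric multiplicity = 2

Determining the block sizes for each eigenvalue:
  λ = -5: with am = 4 and gm = 2, the partition is not yet determined (e.g. several partitions of 4 into 2 parts exist). Let N = A − (-5)·I. Computing rank(N^1) = 2, rank(N^2) = 0; the number of blocks of size ≥ j is rank(N^{j−1}) − rank(N^j), giving [2, 2]. So we have 2 block(s) of size 2 → block sizes [2, 2]

Assembling the blocks gives a Jordan form
J =
  [-5,  1,  0,  0]
  [ 0, -5,  0,  0]
  [ 0,  0, -5,  1]
  [ 0,  0,  0, -5]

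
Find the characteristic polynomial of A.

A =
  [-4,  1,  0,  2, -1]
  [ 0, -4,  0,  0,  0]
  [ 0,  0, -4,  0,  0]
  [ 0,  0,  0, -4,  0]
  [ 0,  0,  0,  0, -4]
x^5 + 20*x^4 + 160*x^3 + 640*x^2 + 1280*x + 1024

Expanding det(x·I − A) (e.g. by cofactor expansion or by noting that A is similar to its Jordan form J, which has the same characteristic polynomial as A) gives
  χ_A(x) = x^5 + 20*x^4 + 160*x^3 + 640*x^2 + 1280*x + 1024
which factors as (x + 4)^5. The eigenvalues (with algebraic multiplicities) are λ = -4 with multiplicity 5.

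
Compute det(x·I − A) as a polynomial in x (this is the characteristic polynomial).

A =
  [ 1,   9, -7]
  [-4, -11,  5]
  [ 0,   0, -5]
x^3 + 15*x^2 + 75*x + 125

Expanding det(x·I − A) (e.g. by cofactor expansion or by noting that A is similar to its Jordan form J, which has the same characteristic polynomial as A) gives
  χ_A(x) = x^3 + 15*x^2 + 75*x + 125
which factors as (x + 5)^3. The eigenvalues (with algebraic multiplicities) are λ = -5 with multiplicity 3.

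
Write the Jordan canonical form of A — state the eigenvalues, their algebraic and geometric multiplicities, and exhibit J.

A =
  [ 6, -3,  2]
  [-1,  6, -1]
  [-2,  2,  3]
J_3(5)

The characteristic polynomial is
  det(x·I − A) = x^3 - 15*x^2 + 75*x - 125 = (x - 5)^3

Eigenvalues and multiplicities (the geometric multiplicity of λ is n − rank(A − λI), which equals the number of Jordan blocks for λ):
  λ = 5: algebraic multiplicity = 3, geometric multiplicity = 1

Determining the block sizes for each eigenvalue:
  λ = 5: one block (gm = 1), so the single block has size am = 3 → block sizes [3]

Assembling the blocks gives a Jordan form
J =
  [5, 1, 0]
  [0, 5, 1]
  [0, 0, 5]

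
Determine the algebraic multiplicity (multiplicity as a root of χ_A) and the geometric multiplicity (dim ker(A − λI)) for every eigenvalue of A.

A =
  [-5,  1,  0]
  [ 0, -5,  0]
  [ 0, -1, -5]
λ = -5: alg = 3, geom = 2

Step 1 — factor the characteristic polynomial to read off the algebraic multiplicities:
  χ_A(x) = (x + 5)^3

Step 2 — compute geometric multiplicities via the rank-nullity identity g(λ) = n − rank(A − λI):
  rank(A − (-5)·I) = 1, so dim ker(A − (-5)·I) = n − 1 = 2

Summary:
  λ = -5: algebraic multiplicity = 3, geometric multiplicity = 2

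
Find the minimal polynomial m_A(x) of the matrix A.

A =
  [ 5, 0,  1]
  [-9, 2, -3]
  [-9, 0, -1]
x^2 - 4*x + 4

The characteristic polynomial is χ_A(x) = (x - 2)^3, so the eigenvalues are known. The minimal polynomial is
  m_A(x) = Π_λ (x − λ)^{k_λ}
where k_λ is the size of the *largest* Jordan block for λ (equivalently, the smallest k with (A − λI)^k v = 0 for every generalised eigenvector v of λ).

  λ = 2: largest Jordan block has size 2, contributing (x − 2)^2

So m_A(x) = (x - 2)^2 = x^2 - 4*x + 4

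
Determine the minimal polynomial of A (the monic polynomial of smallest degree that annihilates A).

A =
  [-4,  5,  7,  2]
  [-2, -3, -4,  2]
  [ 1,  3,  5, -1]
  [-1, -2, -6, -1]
x^4 + 3*x^3 - 6*x^2 - 28*x - 24

The characteristic polynomial is χ_A(x) = (x - 3)*(x + 2)^3, so the eigenvalues are known. The minimal polynomial is
  m_A(x) = Π_λ (x − λ)^{k_λ}
where k_λ is the size of the *largest* Jordan block for λ (equivalently, the smallest k with (A − λI)^k v = 0 for every generalised eigenvector v of λ).

  λ = -2: largest Jordan block has size 3, contributing (x + 2)^3
  λ = 3: largest Jordan block has size 1, contributing (x − 3)

So m_A(x) = (x - 3)*(x + 2)^3 = x^4 + 3*x^3 - 6*x^2 - 28*x - 24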